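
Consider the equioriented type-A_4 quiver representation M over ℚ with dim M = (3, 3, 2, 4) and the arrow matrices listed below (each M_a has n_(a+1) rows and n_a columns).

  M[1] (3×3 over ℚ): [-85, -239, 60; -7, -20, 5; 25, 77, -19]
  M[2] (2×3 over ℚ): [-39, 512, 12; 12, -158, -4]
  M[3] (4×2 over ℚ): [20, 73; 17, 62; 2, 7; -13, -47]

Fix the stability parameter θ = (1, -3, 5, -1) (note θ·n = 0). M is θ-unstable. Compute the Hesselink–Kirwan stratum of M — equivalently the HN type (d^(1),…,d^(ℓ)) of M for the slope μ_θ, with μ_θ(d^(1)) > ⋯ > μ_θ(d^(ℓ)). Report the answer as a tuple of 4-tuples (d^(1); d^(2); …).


Via rank(M_{q-1}∘⋯∘M_p): M ≅ I[1,2], I[1,4]^2, I[4,4]^2.
μ_θ-semistable layers: μ^(1)=2; μ^(2)=-1

((0, 0, 2, 2); (3, 3, 0, 2))


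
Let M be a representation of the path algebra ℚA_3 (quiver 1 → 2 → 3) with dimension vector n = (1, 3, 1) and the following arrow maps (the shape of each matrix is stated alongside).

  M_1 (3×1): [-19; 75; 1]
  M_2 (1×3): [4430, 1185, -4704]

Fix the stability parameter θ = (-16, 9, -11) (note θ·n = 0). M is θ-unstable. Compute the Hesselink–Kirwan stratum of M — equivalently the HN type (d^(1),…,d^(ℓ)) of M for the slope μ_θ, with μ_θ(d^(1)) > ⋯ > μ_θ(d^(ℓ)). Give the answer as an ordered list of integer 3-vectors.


Via rank(M_{q-1}∘⋯∘M_p): M ≅ I[1,3], I[2,2]^2.
μ_θ-semistable layers: μ^(1)=9; μ^(2)=-1; μ^(3)=-16

((0, 2, 0); (0, 1, 1); (1, 0, 0))


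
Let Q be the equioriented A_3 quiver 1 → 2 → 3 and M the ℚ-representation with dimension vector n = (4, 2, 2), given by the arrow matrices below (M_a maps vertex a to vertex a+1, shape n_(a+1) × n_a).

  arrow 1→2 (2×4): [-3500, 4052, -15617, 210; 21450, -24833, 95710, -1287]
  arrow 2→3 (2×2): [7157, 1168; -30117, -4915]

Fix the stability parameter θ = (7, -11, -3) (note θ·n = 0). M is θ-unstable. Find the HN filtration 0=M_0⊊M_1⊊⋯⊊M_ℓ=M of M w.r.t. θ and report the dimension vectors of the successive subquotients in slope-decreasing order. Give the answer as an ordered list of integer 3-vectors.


Interval decomposition of M: I[1,1]^2, I[1,3]^2.
HN type (ℓ=2): μ^(1)=7; μ^(2)=-7/3

((2, 0, 0); (2, 2, 2))


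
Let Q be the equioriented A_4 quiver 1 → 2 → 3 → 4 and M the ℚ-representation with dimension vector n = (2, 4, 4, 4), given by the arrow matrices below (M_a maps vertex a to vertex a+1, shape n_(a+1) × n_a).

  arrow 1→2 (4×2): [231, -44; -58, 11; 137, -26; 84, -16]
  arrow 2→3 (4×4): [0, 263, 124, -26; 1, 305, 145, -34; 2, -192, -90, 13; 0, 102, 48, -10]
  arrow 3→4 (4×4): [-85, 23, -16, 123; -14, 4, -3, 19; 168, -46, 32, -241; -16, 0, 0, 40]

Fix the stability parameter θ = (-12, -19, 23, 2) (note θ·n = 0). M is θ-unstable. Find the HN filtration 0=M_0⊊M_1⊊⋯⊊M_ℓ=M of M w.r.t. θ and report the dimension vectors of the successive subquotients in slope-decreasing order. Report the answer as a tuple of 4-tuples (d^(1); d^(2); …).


Interval decomposition of M: I[1,2], I[1,3], I[2,4]^2, I[3,4], I[4,4].
HN type (ℓ=5): μ^(1)=23; μ^(2)=25/2; μ^(3)=2; μ^(4)=-31/2; μ^(5)=-19

((0, 0, 1, 0); (0, 0, 3, 3); (0, 0, 0, 1); (2, 2, 0, 0); (0, 2, 0, 0))


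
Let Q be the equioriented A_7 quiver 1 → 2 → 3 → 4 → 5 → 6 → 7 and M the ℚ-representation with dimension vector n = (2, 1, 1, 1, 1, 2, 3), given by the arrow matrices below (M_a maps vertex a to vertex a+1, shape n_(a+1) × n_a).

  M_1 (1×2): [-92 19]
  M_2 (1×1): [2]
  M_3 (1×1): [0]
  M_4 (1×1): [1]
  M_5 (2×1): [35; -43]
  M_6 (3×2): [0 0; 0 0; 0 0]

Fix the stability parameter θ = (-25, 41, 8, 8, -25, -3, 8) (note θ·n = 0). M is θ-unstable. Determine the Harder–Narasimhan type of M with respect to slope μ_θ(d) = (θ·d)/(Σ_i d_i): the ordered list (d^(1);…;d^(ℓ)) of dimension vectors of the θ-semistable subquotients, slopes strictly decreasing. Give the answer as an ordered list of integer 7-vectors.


Barcode: M ≅ I[1,1], I[1,3], I[4,6], I[6,6], I[7,7]^3. HN layers by μ_θ (5 steps, strictly decreasing):
  μ^(1)=49/2; μ^(2)=8; μ^(3)=-3; μ^(4)=-17/2; μ^(5)=-25

((0, 1, 1, 0, 0, 0, 0); (0, 0, 0, 0, 0, 0, 3); (0, 0, 0, 0, 0, 2, 0); (0, 0, 0, 1, 1, 0, 0); (2, 0, 0, 0, 0, 0, 0))


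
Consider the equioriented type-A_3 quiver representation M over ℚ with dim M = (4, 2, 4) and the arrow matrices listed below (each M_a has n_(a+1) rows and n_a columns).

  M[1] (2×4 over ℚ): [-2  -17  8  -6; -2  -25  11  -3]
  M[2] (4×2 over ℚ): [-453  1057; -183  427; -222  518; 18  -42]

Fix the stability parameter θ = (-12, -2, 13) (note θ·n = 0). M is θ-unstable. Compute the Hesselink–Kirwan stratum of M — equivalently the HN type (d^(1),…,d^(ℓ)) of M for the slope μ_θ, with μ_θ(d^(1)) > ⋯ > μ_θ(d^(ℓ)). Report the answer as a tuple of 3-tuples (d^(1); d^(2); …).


Barcode: M ≅ I[1,1]^2, I[1,2], I[1,3], I[3,3]^3. HN layers by μ_θ (3 steps, strictly decreasing):
  μ^(1)=13; μ^(2)=-2; μ^(3)=-12

((0, 0, 4); (0, 2, 0); (4, 0, 0))


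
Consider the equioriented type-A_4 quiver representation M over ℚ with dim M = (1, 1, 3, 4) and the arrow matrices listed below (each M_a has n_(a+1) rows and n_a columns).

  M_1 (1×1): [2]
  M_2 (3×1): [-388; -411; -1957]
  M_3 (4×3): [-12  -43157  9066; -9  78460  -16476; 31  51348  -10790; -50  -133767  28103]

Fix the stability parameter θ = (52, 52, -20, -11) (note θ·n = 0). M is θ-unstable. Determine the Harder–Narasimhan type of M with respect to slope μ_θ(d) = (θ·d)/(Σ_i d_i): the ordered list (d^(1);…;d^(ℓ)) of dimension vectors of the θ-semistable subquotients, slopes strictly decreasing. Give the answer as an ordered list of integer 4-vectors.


Via rank(M_{q-1}∘⋯∘M_p): M ≅ I[1,4], I[3,4]^2, I[4,4].
μ_θ-semistable layers: μ^(1)=73/4; μ^(2)=-11; μ^(3)=-20

((1, 1, 1, 1); (0, 0, 0, 3); (0, 0, 2, 0))


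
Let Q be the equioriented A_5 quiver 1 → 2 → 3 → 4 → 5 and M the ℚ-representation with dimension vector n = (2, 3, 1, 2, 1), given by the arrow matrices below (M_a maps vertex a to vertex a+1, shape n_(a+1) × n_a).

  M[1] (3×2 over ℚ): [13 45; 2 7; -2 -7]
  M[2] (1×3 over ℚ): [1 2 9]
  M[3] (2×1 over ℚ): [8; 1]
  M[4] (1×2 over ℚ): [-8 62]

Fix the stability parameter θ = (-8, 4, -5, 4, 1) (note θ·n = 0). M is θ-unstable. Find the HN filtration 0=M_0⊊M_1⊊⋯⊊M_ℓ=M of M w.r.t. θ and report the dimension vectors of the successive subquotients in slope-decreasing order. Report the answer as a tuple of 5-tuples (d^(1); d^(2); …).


Via rank(M_{q-1}∘⋯∘M_p): M ≅ I[1,2], I[1,5], I[2,2], I[4,4].
μ_θ-semistable layers: μ^(1)=4; μ^(2)=5/2; μ^(3)=-1/2; μ^(4)=-8

((0, 2, 0, 1, 0); (0, 0, 0, 1, 1); (0, 1, 1, 0, 0); (2, 0, 0, 0, 0))


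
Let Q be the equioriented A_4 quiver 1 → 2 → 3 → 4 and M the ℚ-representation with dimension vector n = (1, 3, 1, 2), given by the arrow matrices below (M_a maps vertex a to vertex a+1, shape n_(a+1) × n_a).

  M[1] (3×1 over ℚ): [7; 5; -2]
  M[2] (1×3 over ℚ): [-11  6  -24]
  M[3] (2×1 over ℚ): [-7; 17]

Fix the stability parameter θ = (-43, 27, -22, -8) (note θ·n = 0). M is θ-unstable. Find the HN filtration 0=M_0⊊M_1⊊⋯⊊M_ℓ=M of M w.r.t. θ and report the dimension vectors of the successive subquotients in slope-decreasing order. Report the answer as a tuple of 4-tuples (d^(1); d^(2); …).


Interval decomposition of M: I[1,4], I[2,2]^2, I[4,4].
HN type (ℓ=4): μ^(1)=27; μ^(2)=-1; μ^(3)=-8; μ^(4)=-43

((0, 2, 0, 0); (0, 1, 1, 1); (0, 0, 0, 1); (1, 0, 0, 0))


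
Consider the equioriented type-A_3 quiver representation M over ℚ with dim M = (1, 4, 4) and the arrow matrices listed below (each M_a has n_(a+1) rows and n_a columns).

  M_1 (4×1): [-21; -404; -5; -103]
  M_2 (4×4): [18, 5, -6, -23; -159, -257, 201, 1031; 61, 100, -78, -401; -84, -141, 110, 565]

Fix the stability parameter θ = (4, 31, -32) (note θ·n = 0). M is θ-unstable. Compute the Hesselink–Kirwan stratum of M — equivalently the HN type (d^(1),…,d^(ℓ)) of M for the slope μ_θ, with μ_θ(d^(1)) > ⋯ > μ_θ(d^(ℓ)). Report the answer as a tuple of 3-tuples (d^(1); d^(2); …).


Barcode: M ≅ I[1,3], I[2,2], I[2,3]^2, I[3,3]. HN layers by μ_θ (4 steps, strictly decreasing):
  μ^(1)=31; μ^(2)=1; μ^(3)=-1/2; μ^(4)=-32

((0, 1, 0); (1, 1, 1); (0, 2, 2); (0, 0, 1))


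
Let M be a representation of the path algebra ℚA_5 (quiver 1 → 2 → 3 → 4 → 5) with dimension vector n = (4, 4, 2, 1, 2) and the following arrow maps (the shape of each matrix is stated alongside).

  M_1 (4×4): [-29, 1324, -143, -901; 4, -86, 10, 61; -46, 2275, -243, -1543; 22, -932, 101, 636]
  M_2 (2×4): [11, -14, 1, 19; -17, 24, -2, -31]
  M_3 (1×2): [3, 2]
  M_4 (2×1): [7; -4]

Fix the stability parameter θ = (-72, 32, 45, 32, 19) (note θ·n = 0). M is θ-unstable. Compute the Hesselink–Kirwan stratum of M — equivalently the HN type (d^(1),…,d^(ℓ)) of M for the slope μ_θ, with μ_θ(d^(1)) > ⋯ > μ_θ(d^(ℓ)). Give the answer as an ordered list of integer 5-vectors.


Barcode: M ≅ I[1,2]^2, I[1,3], I[1,5], I[5,5]. HN layers by μ_θ (4 steps, strictly decreasing):
  μ^(1)=45; μ^(2)=32; μ^(3)=19; μ^(4)=-72

((0, 0, 1, 0, 0); (0, 4, 1, 1, 1); (0, 0, 0, 0, 1); (4, 0, 0, 0, 0))


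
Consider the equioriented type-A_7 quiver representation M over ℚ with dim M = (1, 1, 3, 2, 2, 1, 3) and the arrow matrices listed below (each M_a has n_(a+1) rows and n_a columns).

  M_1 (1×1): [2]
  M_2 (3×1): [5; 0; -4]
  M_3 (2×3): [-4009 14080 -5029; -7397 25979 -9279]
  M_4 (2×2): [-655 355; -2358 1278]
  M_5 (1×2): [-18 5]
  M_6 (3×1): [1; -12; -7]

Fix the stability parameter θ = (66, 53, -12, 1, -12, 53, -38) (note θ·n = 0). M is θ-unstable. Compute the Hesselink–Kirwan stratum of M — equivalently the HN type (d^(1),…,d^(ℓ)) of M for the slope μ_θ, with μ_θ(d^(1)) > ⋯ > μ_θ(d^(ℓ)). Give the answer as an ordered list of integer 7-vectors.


Via rank(M_{q-1}∘⋯∘M_p): M ≅ I[1,4], I[3,3], I[3,5], I[5,7], I[7,7]^2.
μ_θ-semistable layers: μ^(1)=27; μ^(2)=15/2; μ^(3)=-11/2; μ^(4)=-12; μ^(5)=-38

((1, 1, 1, 1, 0, 0, 0); (0, 0, 0, 0, 0, 1, 1); (0, 0, 0, 1, 1, 0, 0); (0, 0, 2, 0, 1, 0, 0); (0, 0, 0, 0, 0, 0, 2))


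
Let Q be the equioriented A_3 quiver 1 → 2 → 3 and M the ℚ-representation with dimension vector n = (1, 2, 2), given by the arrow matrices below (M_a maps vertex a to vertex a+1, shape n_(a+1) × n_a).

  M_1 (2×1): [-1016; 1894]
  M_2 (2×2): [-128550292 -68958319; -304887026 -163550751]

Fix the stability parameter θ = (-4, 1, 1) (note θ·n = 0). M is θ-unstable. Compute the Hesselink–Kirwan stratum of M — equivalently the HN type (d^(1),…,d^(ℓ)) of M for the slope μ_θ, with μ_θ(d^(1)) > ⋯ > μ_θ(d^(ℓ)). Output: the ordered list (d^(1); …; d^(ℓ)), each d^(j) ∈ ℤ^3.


Via rank(M_{q-1}∘⋯∘M_p): M ≅ I[1,3], I[2,3].
μ_θ-semistable layers: μ^(1)=1; μ^(2)=-4

((0, 2, 2); (1, 0, 0))


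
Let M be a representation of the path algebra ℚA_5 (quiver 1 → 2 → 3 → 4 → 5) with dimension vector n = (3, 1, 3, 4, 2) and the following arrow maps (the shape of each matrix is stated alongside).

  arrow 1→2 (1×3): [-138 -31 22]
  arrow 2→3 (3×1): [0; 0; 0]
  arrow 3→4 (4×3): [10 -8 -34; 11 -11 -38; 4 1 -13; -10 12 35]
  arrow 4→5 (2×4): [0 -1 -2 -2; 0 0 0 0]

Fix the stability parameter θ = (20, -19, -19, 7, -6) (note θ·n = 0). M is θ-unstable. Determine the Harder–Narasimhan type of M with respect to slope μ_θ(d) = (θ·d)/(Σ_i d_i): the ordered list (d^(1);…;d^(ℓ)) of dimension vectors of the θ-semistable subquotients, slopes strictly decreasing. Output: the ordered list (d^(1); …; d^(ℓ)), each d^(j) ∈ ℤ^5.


Interval decomposition of M: I[1,1]^2, I[1,2], I[3,4]^2, I[3,5], I[4,4], I[5,5].
HN type (ℓ=5): μ^(1)=20; μ^(2)=7; μ^(3)=1/2; μ^(4)=-6; μ^(5)=-19

((2, 0, 0, 0, 0); (0, 0, 0, 3, 0); (1, 1, 0, 1, 1); (0, 0, 0, 0, 1); (0, 0, 3, 0, 0))


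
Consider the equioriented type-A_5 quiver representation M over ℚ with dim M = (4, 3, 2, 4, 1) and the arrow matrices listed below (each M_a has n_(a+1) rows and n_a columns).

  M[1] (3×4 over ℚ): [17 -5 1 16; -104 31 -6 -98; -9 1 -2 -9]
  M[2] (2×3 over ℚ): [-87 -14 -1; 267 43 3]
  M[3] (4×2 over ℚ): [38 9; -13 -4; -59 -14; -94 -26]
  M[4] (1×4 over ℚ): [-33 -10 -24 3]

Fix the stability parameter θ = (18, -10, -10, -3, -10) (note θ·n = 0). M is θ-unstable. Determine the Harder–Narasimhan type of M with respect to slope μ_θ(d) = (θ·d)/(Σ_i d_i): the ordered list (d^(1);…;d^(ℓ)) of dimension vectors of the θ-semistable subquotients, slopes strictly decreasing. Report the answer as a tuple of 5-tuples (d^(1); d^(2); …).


Barcode: M ≅ I[1,1], I[1,2], I[1,4], I[1,5], I[4,4]^2. HN layers by μ_θ (4 steps, strictly decreasing):
  μ^(1)=18; μ^(2)=4; μ^(3)=-5/4; μ^(4)=-3

((1, 0, 0, 0, 0); (1, 1, 0, 0, 0); (1, 1, 1, 1, 0); (1, 1, 1, 3, 1))


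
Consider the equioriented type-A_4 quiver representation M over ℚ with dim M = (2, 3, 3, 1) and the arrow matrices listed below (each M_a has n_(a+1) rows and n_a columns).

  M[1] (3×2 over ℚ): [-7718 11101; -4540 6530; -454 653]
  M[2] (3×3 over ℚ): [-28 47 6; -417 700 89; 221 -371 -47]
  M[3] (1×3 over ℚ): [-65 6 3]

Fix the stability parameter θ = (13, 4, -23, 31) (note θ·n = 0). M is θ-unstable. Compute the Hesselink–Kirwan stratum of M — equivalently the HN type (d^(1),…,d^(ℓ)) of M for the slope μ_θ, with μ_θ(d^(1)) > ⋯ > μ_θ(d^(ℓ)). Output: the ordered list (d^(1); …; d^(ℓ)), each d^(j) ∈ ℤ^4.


Interval decomposition of M: I[1,1], I[1,2], I[2,3], I[2,4], I[3,3].
HN type (ℓ=5): μ^(1)=31; μ^(2)=13; μ^(3)=17/2; μ^(4)=-19/2; μ^(5)=-23

((0, 0, 0, 1); (1, 0, 0, 0); (1, 1, 0, 0); (0, 2, 2, 0); (0, 0, 1, 0))


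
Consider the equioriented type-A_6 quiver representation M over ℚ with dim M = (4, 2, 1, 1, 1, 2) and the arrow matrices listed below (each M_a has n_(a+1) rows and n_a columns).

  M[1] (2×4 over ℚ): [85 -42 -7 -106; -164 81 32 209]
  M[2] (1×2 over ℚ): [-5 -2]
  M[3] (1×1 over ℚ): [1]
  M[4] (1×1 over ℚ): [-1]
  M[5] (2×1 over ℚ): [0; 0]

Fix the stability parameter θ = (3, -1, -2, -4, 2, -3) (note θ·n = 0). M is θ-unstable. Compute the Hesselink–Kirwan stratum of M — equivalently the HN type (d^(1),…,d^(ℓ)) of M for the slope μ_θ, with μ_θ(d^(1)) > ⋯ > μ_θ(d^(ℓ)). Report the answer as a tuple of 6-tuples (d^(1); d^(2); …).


Barcode: M ≅ I[1,1]^2, I[1,2], I[1,5], I[6,6]^2. HN layers by μ_θ (5 steps, strictly decreasing):
  μ^(1)=3; μ^(2)=2; μ^(3)=1; μ^(4)=-1; μ^(5)=-3

((2, 0, 0, 0, 0, 0); (0, 0, 0, 0, 1, 0); (1, 1, 0, 0, 0, 0); (1, 1, 1, 1, 0, 0); (0, 0, 0, 0, 0, 2))


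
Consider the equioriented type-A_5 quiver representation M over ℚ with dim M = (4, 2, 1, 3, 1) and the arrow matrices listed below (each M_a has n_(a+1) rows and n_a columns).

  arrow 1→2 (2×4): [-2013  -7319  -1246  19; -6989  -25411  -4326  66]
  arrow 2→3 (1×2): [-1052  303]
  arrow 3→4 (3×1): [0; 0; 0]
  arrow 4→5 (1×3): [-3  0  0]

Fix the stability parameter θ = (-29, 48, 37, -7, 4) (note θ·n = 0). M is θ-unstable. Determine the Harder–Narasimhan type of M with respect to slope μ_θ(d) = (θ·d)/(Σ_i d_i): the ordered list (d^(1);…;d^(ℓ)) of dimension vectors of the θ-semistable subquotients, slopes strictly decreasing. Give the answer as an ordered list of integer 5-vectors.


Via rank(M_{q-1}∘⋯∘M_p): M ≅ I[1,1]^2, I[1,2], I[1,3], I[4,4]^2, I[4,5].
μ_θ-semistable layers: μ^(1)=48; μ^(2)=85/2; μ^(3)=4; μ^(4)=-7; μ^(5)=-29

((0, 1, 0, 0, 0); (0, 1, 1, 0, 0); (0, 0, 0, 0, 1); (0, 0, 0, 3, 0); (4, 0, 0, 0, 0))


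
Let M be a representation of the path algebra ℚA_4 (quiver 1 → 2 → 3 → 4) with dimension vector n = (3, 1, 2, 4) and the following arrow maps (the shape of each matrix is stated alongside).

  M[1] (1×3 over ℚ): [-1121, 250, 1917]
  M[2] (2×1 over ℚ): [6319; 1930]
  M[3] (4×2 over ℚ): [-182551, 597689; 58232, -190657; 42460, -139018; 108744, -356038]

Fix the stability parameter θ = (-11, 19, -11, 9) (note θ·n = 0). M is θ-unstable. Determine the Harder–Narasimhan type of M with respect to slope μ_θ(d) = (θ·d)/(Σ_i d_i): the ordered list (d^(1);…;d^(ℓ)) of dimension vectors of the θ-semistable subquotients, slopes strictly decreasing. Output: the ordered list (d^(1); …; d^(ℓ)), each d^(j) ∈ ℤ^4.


Via rank(M_{q-1}∘⋯∘M_p): M ≅ I[1,1]^2, I[1,4], I[3,4], I[4,4]^2.
μ_θ-semistable layers: μ^(1)=9; μ^(2)=4; μ^(3)=-11

((0, 0, 0, 4); (0, 1, 1, 0); (3, 0, 1, 0))


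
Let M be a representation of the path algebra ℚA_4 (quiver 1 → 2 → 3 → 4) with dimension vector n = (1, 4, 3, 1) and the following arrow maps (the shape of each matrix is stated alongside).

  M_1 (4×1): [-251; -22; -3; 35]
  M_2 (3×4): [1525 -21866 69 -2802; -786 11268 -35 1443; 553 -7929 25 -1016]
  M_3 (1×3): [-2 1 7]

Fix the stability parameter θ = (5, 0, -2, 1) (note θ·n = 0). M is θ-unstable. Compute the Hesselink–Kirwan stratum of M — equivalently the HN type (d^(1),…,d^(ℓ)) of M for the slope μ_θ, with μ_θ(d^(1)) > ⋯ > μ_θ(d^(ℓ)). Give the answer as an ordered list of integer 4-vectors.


Interval decomposition of M: I[1,2], I[2,3]^2, I[2,4].
HN type (ℓ=3): μ^(1)=5/2; μ^(2)=1; μ^(3)=-1

((1, 1, 0, 0); (0, 0, 0, 1); (0, 3, 3, 0))


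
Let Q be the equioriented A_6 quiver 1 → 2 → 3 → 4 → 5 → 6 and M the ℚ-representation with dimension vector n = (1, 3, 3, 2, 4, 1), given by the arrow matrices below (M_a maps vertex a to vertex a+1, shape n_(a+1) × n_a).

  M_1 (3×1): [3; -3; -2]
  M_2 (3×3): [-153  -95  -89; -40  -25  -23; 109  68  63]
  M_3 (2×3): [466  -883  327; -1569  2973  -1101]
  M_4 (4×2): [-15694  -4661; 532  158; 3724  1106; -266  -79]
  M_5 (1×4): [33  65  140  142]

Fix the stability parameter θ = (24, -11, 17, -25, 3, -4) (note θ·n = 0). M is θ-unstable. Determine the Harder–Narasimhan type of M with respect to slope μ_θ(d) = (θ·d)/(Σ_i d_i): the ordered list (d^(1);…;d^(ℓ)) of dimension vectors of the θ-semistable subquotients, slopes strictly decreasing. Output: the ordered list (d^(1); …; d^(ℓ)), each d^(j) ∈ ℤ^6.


Barcode: M ≅ I[1,3], I[2,4], I[2,6], I[5,5]^3. HN layers by μ_θ (6 steps, strictly decreasing):
  μ^(1)=17; μ^(2)=13/2; μ^(3)=3; μ^(4)=-1/2; μ^(5)=-4; μ^(6)=-11

((0, 0, 1, 0, 0, 0); (1, 1, 0, 0, 0, 0); (0, 0, 0, 0, 3, 0); (0, 0, 0, 0, 1, 1); (0, 0, 2, 2, 0, 0); (0, 2, 0, 0, 0, 0))


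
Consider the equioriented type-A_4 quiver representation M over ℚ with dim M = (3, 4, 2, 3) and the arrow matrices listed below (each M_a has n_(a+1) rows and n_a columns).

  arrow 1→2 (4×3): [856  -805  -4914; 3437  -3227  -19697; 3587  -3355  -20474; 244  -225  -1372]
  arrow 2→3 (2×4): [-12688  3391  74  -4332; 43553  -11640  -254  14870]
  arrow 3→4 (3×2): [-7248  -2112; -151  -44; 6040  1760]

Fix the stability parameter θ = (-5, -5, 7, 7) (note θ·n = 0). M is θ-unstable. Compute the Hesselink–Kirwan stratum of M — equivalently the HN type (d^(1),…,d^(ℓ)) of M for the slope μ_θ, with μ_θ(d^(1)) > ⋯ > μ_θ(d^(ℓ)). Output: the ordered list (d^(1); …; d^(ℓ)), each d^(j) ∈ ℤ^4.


Interval decomposition of M: I[1,2], I[1,3], I[1,4], I[2,2], I[4,4]^2.
HN type (ℓ=2): μ^(1)=7; μ^(2)=-5

((0, 0, 2, 3); (3, 4, 0, 0))


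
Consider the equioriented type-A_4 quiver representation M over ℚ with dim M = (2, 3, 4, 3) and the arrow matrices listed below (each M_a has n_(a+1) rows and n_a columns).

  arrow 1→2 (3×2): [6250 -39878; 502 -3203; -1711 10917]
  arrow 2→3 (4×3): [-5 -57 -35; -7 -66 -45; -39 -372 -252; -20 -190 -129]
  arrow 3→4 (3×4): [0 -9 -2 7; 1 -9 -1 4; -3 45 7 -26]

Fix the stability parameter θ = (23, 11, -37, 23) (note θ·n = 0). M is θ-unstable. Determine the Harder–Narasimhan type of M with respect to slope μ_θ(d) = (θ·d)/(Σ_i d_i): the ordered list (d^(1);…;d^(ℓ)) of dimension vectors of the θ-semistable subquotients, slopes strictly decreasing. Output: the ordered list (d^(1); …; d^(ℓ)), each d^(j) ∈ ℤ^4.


Via rank(M_{q-1}∘⋯∘M_p): M ≅ I[1,3], I[1,4], I[2,4], I[3,3], I[4,4].
μ_θ-semistable layers: μ^(1)=23; μ^(2)=-1; μ^(3)=-13; μ^(4)=-37

((0, 0, 0, 3); (2, 2, 2, 0); (0, 1, 1, 0); (0, 0, 1, 0))


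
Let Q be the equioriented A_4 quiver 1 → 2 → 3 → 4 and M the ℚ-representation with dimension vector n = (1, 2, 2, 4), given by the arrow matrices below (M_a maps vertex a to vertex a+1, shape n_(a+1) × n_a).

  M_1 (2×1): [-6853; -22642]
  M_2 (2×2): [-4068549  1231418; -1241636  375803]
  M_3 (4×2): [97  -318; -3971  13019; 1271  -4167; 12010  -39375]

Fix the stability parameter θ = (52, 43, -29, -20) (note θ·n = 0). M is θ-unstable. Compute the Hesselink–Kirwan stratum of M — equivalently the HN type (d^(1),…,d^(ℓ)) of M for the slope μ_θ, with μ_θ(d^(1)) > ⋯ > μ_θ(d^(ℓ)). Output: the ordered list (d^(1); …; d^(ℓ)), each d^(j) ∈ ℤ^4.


Via rank(M_{q-1}∘⋯∘M_p): M ≅ I[1,4], I[2,4], I[4,4]^2.
μ_θ-semistable layers: μ^(1)=23/2; μ^(2)=-2; μ^(3)=-20

((1, 1, 1, 1); (0, 1, 1, 1); (0, 0, 0, 2))


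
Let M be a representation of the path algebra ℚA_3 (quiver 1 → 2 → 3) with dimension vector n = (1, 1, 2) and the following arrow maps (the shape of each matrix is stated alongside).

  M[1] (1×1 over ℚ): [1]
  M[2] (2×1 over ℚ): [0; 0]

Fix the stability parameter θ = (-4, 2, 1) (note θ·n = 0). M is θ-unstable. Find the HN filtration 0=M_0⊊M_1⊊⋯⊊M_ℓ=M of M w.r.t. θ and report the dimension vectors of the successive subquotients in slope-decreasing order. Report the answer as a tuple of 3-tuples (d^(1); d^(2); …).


Interval decomposition of M: I[1,2], I[3,3]^2.
HN type (ℓ=3): μ^(1)=2; μ^(2)=1; μ^(3)=-4

((0, 1, 0); (0, 0, 2); (1, 0, 0))


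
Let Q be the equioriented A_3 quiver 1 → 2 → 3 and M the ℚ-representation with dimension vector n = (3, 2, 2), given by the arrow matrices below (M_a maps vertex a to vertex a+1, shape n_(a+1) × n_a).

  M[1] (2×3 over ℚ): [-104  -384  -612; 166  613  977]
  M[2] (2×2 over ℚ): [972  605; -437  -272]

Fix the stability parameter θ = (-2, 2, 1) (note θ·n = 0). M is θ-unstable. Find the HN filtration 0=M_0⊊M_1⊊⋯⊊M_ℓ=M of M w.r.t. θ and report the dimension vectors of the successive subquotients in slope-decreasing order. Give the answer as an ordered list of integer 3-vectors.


Interval decomposition of M: I[1,1], I[1,3]^2.
HN type (ℓ=2): μ^(1)=3/2; μ^(2)=-2

((0, 2, 2); (3, 0, 0))


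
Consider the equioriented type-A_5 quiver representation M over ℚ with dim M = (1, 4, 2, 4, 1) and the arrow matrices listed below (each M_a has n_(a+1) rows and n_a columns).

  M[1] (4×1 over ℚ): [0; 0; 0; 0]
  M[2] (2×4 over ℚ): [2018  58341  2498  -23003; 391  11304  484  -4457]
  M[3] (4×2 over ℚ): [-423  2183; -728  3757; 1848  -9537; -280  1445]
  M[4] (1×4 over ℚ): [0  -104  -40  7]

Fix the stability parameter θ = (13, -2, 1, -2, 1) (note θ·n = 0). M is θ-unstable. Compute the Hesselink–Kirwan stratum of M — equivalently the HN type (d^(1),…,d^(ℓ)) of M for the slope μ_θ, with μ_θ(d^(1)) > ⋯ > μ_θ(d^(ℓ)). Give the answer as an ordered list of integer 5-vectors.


Barcode: M ≅ I[1,1], I[2,2]^2, I[2,4], I[2,5], I[4,4]^2. HN layers by μ_θ (4 steps, strictly decreasing):
  μ^(1)=13; μ^(2)=1; μ^(3)=-1/2; μ^(4)=-2

((1, 0, 0, 0, 0); (0, 0, 0, 0, 1); (0, 0, 2, 2, 0); (0, 4, 0, 2, 0))


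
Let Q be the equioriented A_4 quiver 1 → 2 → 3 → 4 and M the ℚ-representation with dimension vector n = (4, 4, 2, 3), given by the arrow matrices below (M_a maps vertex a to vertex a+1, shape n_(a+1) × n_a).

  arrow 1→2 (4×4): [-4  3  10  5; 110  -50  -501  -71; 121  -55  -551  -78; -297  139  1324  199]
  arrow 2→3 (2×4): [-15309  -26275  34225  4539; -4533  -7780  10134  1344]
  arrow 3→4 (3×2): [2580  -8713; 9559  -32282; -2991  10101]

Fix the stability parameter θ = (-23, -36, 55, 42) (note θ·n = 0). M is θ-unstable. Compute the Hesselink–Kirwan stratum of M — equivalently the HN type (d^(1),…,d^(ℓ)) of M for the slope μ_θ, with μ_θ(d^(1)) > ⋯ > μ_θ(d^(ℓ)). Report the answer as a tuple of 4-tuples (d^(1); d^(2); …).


Interval decomposition of M: I[1,1], I[1,2], I[1,4]^2, I[2,2], I[4,4].
HN type (ℓ=5): μ^(1)=97/2; μ^(2)=42; μ^(3)=-23; μ^(4)=-59/2; μ^(5)=-36

((0, 0, 2, 2); (0, 0, 0, 1); (1, 0, 0, 0); (3, 3, 0, 0); (0, 1, 0, 0))


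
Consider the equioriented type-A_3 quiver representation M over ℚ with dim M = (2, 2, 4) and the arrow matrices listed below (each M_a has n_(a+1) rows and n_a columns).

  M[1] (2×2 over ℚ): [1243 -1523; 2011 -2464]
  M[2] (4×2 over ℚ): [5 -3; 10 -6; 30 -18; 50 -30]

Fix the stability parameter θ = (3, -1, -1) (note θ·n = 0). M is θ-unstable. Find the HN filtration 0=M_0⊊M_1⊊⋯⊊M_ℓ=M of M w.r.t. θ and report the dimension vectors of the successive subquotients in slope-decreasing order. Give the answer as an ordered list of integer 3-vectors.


Barcode: M ≅ I[1,2], I[1,3], I[3,3]^3. HN layers by μ_θ (3 steps, strictly decreasing):
  μ^(1)=1; μ^(2)=1/3; μ^(3)=-1

((1, 1, 0); (1, 1, 1); (0, 0, 3))


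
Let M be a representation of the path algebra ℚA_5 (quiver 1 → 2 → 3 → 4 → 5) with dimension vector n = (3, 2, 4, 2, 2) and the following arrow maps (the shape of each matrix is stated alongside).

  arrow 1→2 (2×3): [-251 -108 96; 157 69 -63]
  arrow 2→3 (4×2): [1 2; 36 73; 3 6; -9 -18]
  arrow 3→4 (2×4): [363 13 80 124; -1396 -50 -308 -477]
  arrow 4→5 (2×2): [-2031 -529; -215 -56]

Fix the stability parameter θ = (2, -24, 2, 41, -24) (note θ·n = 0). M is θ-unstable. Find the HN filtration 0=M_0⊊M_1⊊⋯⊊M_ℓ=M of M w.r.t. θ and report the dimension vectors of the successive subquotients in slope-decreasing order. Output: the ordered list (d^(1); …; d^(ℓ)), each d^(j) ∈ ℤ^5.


Via rank(M_{q-1}∘⋯∘M_p): M ≅ I[1,1], I[1,5]^2, I[3,3]^2.
μ_θ-semistable layers: μ^(1)=17/2; μ^(2)=2; μ^(3)=-11

((0, 0, 0, 2, 2); (1, 0, 4, 0, 0); (2, 2, 0, 0, 0))


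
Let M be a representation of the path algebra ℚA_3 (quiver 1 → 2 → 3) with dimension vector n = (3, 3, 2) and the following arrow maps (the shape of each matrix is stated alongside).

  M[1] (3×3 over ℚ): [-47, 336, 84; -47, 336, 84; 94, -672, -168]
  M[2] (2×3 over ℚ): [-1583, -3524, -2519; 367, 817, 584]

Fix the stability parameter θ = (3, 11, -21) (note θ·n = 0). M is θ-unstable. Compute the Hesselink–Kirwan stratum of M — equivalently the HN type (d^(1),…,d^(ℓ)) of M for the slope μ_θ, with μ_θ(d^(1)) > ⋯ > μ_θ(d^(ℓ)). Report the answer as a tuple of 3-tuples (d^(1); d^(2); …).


Barcode: M ≅ I[1,1]^2, I[1,3], I[2,2], I[2,3]. HN layers by μ_θ (4 steps, strictly decreasing):
  μ^(1)=11; μ^(2)=3; μ^(3)=-7/3; μ^(4)=-5

((0, 1, 0); (2, 0, 0); (1, 1, 1); (0, 1, 1))


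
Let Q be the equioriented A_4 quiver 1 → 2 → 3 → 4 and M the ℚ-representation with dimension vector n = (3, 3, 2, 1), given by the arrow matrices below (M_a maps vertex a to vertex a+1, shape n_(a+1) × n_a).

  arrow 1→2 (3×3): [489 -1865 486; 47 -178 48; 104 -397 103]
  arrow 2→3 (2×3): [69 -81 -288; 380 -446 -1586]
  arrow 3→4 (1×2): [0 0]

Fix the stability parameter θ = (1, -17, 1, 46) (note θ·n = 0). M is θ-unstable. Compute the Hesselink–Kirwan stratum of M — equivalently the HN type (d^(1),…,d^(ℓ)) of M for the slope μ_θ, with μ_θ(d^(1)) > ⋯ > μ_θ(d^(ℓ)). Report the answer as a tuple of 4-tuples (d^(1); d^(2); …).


Barcode: M ≅ I[1,2], I[1,3]^2, I[4,4]. HN layers by μ_θ (3 steps, strictly decreasing):
  μ^(1)=46; μ^(2)=1; μ^(3)=-8

((0, 0, 0, 1); (0, 0, 2, 0); (3, 3, 0, 0))


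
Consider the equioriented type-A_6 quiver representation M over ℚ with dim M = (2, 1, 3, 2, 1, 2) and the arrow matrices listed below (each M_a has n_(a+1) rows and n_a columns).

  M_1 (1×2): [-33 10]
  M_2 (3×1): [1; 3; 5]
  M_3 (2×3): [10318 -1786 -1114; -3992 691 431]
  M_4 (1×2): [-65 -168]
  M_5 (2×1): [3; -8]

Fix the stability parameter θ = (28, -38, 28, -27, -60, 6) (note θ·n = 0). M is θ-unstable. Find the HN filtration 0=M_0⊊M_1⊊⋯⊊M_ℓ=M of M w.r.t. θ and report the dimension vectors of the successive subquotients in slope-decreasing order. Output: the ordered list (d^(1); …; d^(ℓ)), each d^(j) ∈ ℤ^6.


Interval decomposition of M: I[1,1], I[1,6], I[3,3], I[3,4], I[6,6].
HN type (ℓ=4): μ^(1)=28; μ^(2)=6; μ^(3)=1/2; μ^(4)=-69/5

((1, 0, 1, 0, 0, 0); (0, 0, 0, 0, 0, 2); (0, 0, 1, 1, 0, 0); (1, 1, 1, 1, 1, 0))


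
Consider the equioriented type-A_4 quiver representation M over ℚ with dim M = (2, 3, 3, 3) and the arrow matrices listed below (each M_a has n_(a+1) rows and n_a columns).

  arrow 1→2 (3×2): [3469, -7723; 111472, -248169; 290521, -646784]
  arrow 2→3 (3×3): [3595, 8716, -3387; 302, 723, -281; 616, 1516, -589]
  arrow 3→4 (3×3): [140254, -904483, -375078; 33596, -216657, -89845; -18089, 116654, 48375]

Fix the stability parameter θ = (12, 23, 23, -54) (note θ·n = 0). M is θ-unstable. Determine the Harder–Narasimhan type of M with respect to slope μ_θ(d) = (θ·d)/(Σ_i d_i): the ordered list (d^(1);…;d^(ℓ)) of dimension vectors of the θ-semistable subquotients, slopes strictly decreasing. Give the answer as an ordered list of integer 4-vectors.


Via rank(M_{q-1}∘⋯∘M_p): M ≅ I[1,4]^2, I[2,4].
μ_θ-semistable layers: μ^(1)=1; μ^(2)=-8/3

((2, 2, 2, 2); (0, 1, 1, 1))


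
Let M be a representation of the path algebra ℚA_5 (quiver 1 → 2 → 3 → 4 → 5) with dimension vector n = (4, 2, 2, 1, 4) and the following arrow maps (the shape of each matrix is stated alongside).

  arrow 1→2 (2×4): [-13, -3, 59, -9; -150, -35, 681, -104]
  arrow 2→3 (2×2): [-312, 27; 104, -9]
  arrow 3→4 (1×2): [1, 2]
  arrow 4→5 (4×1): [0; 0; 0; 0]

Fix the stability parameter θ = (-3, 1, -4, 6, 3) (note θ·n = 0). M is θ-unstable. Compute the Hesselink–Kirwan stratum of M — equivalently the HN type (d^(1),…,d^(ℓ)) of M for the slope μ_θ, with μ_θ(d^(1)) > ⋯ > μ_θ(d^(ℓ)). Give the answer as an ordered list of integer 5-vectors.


Interval decomposition of M: I[1,1]^2, I[1,2], I[1,4], I[3,3], I[5,5]^4.
HN type (ℓ=6): μ^(1)=6; μ^(2)=3; μ^(3)=1; μ^(4)=-3/2; μ^(5)=-3; μ^(6)=-4

((0, 0, 0, 1, 0); (0, 0, 0, 0, 4); (0, 1, 0, 0, 0); (0, 1, 1, 0, 0); (4, 0, 0, 0, 0); (0, 0, 1, 0, 0))


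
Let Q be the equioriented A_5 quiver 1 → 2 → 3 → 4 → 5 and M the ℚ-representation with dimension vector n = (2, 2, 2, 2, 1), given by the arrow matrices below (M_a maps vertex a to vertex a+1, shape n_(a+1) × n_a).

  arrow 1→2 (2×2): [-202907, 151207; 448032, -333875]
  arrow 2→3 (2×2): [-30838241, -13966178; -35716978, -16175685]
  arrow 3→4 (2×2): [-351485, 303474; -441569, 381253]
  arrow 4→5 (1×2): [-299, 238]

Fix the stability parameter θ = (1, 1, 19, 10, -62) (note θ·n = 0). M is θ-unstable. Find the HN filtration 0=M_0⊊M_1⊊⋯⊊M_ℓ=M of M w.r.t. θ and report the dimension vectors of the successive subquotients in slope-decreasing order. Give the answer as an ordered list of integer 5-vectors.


Interval decomposition of M: I[1,4], I[1,5].
HN type (ℓ=3): μ^(1)=29/2; μ^(2)=1; μ^(3)=-31/5

((0, 0, 1, 1, 0); (1, 1, 0, 0, 0); (1, 1, 1, 1, 1))


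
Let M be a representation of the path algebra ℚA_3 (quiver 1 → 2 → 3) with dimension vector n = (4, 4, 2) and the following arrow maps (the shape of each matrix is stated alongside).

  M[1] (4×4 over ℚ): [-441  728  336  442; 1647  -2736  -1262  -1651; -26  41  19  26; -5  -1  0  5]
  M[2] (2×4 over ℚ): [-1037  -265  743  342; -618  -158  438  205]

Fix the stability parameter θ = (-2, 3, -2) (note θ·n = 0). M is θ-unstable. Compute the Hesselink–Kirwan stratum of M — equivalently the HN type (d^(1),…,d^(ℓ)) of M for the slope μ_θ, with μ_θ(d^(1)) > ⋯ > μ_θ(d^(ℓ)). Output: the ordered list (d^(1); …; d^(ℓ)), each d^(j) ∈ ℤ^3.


Barcode: M ≅ I[1,2]^2, I[1,3]^2. HN layers by μ_θ (3 steps, strictly decreasing):
  μ^(1)=3; μ^(2)=1/2; μ^(3)=-2

((0, 2, 0); (0, 2, 2); (4, 0, 0))


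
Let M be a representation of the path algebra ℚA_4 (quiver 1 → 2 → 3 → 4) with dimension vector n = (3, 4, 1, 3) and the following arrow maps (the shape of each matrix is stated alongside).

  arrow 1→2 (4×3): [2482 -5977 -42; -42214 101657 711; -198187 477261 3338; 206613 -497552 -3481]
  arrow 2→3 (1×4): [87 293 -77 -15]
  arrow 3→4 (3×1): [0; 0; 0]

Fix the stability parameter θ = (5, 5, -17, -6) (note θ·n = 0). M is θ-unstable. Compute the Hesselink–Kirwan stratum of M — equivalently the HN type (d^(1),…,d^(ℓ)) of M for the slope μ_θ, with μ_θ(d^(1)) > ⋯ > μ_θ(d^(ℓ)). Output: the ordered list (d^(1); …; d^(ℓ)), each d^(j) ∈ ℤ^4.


Via rank(M_{q-1}∘⋯∘M_p): M ≅ I[1,2]^2, I[1,3], I[2,2], I[4,4]^3.
μ_θ-semistable layers: μ^(1)=5; μ^(2)=-7/3; μ^(3)=-6

((2, 3, 0, 0); (1, 1, 1, 0); (0, 0, 0, 3))


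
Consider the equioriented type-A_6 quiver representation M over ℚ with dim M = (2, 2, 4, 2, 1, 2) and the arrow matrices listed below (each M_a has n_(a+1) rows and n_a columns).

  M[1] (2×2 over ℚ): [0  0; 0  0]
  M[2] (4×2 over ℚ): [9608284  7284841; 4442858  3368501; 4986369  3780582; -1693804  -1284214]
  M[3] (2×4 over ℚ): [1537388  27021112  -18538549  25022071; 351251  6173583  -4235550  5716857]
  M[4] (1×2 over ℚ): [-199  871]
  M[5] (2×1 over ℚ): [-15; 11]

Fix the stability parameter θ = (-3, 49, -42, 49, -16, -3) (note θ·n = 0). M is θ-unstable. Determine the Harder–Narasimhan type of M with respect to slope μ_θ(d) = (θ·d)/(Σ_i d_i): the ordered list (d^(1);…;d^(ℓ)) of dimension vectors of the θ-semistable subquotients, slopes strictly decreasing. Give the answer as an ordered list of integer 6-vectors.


Via rank(M_{q-1}∘⋯∘M_p): M ≅ I[1,1]^2, I[2,4], I[2,6], I[3,3]^2, I[6,6].
μ_θ-semistable layers: μ^(1)=49; μ^(2)=10; μ^(3)=7/2; μ^(4)=-3; μ^(5)=-42

((0, 0, 0, 1, 0, 0); (0, 0, 0, 1, 1, 1); (0, 2, 2, 0, 0, 0); (2, 0, 0, 0, 0, 1); (0, 0, 2, 0, 0, 0))


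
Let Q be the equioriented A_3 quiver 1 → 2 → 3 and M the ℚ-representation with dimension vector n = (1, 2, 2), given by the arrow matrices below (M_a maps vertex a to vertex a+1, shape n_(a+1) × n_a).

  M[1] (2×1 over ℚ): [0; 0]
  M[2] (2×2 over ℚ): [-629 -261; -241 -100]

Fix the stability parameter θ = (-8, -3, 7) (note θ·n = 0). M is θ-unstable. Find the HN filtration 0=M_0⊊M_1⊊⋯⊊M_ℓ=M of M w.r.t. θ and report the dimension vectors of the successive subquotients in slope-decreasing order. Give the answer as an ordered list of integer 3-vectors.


Barcode: M ≅ I[1,1], I[2,3]^2. HN layers by μ_θ (3 steps, strictly decreasing):
  μ^(1)=7; μ^(2)=-3; μ^(3)=-8

((0, 0, 2); (0, 2, 0); (1, 0, 0))


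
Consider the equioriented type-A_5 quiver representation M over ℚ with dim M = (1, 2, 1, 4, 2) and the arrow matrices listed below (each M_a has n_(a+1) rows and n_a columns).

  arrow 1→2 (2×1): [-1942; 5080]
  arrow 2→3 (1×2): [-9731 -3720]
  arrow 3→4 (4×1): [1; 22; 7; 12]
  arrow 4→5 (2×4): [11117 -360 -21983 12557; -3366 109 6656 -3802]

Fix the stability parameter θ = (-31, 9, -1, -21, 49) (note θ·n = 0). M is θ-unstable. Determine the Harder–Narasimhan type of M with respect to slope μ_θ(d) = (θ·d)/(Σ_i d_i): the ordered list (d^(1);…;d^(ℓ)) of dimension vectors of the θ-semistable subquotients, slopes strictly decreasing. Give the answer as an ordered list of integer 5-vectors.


Barcode: M ≅ I[1,4], I[2,2], I[4,4], I[4,5]^2. HN layers by μ_θ (5 steps, strictly decreasing):
  μ^(1)=49; μ^(2)=9; μ^(3)=-13/3; μ^(4)=-21; μ^(5)=-31

((0, 0, 0, 0, 2); (0, 1, 0, 0, 0); (0, 1, 1, 1, 0); (0, 0, 0, 3, 0); (1, 0, 0, 0, 0))


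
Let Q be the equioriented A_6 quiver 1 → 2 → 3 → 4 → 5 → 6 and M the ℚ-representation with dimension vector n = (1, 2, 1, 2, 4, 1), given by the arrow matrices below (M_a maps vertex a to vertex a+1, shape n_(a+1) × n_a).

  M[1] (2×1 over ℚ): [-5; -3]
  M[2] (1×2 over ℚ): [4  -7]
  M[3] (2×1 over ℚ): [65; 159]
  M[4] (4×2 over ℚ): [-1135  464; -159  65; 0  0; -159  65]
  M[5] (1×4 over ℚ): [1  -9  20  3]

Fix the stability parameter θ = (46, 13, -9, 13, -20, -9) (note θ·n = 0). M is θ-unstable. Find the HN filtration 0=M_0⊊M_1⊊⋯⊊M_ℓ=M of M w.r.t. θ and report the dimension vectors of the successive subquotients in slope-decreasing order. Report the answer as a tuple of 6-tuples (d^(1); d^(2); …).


Interval decomposition of M: I[1,6], I[2,2], I[4,5], I[5,5]^2.
HN type (ℓ=4): μ^(1)=13; μ^(2)=17/3; μ^(3)=-7/2; μ^(4)=-20

((0, 1, 0, 0, 0, 0); (1, 1, 1, 1, 1, 1); (0, 0, 0, 1, 1, 0); (0, 0, 0, 0, 2, 0))


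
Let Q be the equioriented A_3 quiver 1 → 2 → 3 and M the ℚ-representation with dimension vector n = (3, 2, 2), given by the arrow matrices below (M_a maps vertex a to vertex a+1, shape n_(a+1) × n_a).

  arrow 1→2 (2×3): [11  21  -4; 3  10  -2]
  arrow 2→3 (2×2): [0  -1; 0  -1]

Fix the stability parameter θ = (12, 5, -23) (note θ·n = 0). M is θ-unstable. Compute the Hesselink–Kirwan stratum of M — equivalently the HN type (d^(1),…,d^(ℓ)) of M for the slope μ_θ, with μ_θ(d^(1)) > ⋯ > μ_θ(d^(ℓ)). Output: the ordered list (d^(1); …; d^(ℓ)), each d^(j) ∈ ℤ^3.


Barcode: M ≅ I[1,1], I[1,2], I[1,3], I[3,3]. HN layers by μ_θ (4 steps, strictly decreasing):
  μ^(1)=12; μ^(2)=17/2; μ^(3)=-2; μ^(4)=-23

((1, 0, 0); (1, 1, 0); (1, 1, 1); (0, 0, 1))


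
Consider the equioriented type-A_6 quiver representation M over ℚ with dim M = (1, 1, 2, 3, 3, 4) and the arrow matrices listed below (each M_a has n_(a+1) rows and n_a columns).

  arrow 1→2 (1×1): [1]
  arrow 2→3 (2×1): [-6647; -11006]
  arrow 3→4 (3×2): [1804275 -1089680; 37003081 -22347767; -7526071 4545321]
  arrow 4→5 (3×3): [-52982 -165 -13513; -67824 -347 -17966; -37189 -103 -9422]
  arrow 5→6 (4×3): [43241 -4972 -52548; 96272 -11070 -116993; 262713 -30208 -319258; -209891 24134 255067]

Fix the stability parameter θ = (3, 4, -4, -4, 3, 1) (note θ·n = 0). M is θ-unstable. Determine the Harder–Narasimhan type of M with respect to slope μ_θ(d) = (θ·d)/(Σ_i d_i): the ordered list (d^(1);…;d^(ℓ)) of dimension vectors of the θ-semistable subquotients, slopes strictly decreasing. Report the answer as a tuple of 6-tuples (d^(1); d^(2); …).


Interval decomposition of M: I[1,5], I[3,6], I[4,6], I[6,6]^2.
HN type (ℓ=5): μ^(1)=3; μ^(2)=2; μ^(3)=1; μ^(4)=-1/4; μ^(5)=-4

((0, 0, 0, 0, 1, 0); (0, 0, 0, 0, 2, 2); (0, 0, 0, 0, 0, 2); (1, 1, 1, 1, 0, 0); (0, 0, 1, 2, 0, 0))


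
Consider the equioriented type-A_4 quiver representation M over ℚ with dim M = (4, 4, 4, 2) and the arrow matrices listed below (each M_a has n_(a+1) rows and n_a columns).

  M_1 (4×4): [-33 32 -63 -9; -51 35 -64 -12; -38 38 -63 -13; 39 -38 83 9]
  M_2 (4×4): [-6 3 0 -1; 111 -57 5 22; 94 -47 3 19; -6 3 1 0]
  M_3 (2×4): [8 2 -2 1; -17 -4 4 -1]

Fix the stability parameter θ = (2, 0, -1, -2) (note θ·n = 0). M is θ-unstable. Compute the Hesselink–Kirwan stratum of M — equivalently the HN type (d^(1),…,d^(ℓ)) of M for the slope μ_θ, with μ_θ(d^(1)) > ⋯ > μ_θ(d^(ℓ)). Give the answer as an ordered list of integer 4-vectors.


Barcode: M ≅ I[1,3]^2, I[1,4]^2. HN layers by μ_θ (2 steps, strictly decreasing):
  μ^(1)=1/3; μ^(2)=-1/4

((2, 2, 2, 0); (2, 2, 2, 2))


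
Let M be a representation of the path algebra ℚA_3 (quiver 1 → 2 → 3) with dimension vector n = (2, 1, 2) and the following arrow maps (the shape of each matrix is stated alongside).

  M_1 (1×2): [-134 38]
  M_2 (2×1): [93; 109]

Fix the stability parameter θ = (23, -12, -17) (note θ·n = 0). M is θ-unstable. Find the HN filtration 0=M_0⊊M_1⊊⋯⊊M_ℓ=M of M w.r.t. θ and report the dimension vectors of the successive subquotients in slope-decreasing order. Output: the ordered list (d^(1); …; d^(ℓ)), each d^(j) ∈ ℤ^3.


Via rank(M_{q-1}∘⋯∘M_p): M ≅ I[1,1], I[1,3], I[3,3].
μ_θ-semistable layers: μ^(1)=23; μ^(2)=-2; μ^(3)=-17

((1, 0, 0); (1, 1, 1); (0, 0, 1))
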